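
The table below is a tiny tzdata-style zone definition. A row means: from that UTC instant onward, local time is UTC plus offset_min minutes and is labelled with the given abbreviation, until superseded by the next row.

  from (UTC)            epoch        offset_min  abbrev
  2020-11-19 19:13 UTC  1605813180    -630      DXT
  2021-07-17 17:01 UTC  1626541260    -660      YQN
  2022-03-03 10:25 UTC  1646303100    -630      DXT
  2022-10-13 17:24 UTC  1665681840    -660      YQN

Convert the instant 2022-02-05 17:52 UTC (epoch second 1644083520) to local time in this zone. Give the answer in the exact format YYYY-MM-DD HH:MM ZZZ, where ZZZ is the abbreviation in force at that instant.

Query: 2022-02-05 17:52 UTC
Rule 2/4 (YQN, -11:00): 2021-07-17 17:01 UTC ≤ query < 2022-03-03 10:25 UTC
17·60 + 52 - 660 = 412 min
412 = 0·1440 + 412; 412 = 6·60 + 52 → 06:52, same day
→ 2022-02-05 06:52 YQN

2022-02-05 06:52 YQN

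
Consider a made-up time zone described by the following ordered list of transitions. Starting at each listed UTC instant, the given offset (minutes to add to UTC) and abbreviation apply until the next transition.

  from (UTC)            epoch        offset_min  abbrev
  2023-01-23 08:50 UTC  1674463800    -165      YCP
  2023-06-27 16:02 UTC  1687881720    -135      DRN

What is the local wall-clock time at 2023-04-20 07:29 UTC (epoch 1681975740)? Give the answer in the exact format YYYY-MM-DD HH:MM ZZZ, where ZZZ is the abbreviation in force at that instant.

2023-04-20 04:44 YCP

Query: 2023-04-20 07:29 UTC
Rule 1/2 (YCP, -02:45): 2023-01-23 08:50 UTC ≤ query < 2023-06-27 16:02 UTC
7·60 + 29 - 165 = 284 min
284 = 0·1440 + 284; 284 = 4·60 + 44 → 04:44, same day
→ 2023-04-20 04:44 YCP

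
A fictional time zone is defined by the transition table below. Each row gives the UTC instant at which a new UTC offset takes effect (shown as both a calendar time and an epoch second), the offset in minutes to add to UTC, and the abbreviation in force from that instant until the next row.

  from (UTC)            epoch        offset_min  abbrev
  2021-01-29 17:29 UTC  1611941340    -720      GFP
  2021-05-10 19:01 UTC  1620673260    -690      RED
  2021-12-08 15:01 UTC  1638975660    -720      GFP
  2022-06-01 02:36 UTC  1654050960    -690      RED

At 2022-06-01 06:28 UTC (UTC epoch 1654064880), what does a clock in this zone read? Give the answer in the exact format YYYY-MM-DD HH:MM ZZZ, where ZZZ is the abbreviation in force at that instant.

2022-05-31 18:58 RED

Query: 2022-06-01 06:28 UTC
Rule 4/4 (RED, -11:30): 2022-06-01 02:36 UTC ≤ query < +∞
6·60 + 28 - 690 = -302 min
-302 = -1·1440 + 1138; 1138 = 18·60 + 58 → 18:58, 2022-06-01 - 1 day = 2022-05-31
→ 2022-05-31 18:58 RED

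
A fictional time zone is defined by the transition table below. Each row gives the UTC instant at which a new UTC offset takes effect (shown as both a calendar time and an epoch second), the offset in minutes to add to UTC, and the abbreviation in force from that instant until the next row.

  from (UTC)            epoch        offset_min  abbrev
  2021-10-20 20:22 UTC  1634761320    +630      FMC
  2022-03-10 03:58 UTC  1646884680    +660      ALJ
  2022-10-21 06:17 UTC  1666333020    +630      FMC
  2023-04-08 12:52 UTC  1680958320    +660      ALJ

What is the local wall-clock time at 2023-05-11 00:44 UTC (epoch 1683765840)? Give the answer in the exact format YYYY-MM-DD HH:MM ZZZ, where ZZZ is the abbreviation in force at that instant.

Query: 2023-05-11 00:44 UTC
Rule 4/4 (ALJ, +11:00): 2023-04-08 12:52 UTC ≤ query < +∞
0·60 + 44 + 660 = 704 min
704 = 0·1440 + 704; 704 = 11·60 + 44 → 11:44, same day
→ 2023-05-11 11:44 ALJ

2023-05-11 11:44 ALJ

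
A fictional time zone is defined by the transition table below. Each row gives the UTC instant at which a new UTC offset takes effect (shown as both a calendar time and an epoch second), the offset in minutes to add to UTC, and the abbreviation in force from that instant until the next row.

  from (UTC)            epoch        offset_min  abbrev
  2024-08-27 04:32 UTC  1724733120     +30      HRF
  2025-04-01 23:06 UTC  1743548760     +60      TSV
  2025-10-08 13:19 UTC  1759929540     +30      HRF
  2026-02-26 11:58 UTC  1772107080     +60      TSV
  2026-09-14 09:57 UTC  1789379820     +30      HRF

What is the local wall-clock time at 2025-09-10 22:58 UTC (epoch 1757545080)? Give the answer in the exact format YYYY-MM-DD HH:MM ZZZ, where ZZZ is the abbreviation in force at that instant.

2025-09-10 23:58 TSV

Query: 2025-09-10 22:58 UTC
Rule 2/5 (TSV, +01:00): 2025-04-01 23:06 UTC ≤ query < 2025-10-08 13:19 UTC
22·60 + 58 + 60 = 1438 min
1438 = 0·1440 + 1438; 1438 = 23·60 + 58 → 23:58, same day
→ 2025-09-10 23:58 TSV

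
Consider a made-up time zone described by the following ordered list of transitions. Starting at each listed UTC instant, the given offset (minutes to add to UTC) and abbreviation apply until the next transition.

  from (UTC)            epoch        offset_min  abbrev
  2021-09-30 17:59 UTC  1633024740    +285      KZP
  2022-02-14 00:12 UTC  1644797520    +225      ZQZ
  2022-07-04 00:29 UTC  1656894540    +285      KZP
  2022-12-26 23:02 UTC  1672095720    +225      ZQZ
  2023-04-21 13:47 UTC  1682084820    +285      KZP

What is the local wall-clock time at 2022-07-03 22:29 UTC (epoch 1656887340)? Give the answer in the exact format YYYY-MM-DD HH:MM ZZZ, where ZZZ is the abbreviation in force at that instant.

Query: 2022-07-03 22:29 UTC
Rule 2/5 (ZQZ, +03:45): 2022-02-14 00:12 UTC ≤ query < 2022-07-04 00:29 UTC
22·60 + 29 + 225 = 1574 min
1574 = 1·1440 + 134; 134 = 2·60 + 14 → 02:14, 2022-07-03 + 1 day = 2022-07-04
→ 2022-07-04 02:14 ZQZ

2022-07-04 02:14 ZQZ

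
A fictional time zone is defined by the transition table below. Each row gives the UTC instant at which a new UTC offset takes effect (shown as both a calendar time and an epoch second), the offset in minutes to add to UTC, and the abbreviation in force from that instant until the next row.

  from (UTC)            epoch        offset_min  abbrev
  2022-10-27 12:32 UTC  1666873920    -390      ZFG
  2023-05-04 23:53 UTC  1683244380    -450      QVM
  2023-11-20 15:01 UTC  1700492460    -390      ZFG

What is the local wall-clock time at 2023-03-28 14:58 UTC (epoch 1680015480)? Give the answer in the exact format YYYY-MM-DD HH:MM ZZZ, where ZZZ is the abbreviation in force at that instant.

2023-03-28 08:28 ZFG

Query: 2023-03-28 14:58 UTC
Rule 1/3 (ZFG, -06:30): 2022-10-27 12:32 UTC ≤ query < 2023-05-04 23:53 UTC
14·60 + 58 - 390 = 508 min
508 = 0·1440 + 508; 508 = 8·60 + 28 → 08:28, same day
→ 2023-03-28 08:28 ZFG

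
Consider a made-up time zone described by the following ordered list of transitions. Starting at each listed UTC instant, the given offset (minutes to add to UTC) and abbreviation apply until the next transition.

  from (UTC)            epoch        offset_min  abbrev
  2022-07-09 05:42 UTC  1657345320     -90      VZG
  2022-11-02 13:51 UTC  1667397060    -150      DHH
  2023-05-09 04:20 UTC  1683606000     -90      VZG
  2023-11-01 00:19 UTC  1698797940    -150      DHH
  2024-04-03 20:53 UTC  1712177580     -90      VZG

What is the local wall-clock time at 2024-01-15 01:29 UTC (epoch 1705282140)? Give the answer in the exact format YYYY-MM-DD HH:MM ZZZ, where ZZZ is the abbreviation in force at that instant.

2024-01-14 22:59 DHH

Query: 2024-01-15 01:29 UTC
Rule 4/5 (DHH, -02:30): 2023-11-01 00:19 UTC ≤ query < 2024-04-03 20:53 UTC
1·60 + 29 - 150 = -61 min
-61 = -1·1440 + 1379; 1379 = 22·60 + 59 → 22:59, 2024-01-15 - 1 day = 2024-01-14
→ 2024-01-14 22:59 DHH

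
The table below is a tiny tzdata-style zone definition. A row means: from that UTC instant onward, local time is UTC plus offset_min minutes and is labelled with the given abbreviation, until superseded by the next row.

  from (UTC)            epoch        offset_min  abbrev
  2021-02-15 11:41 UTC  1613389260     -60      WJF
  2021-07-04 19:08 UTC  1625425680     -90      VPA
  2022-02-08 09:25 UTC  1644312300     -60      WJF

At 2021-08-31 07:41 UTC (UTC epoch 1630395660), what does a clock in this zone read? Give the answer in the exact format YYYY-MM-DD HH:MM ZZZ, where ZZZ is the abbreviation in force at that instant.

Query: 2021-08-31 07:41 UTC
Rule 2/3 (VPA, -01:30): 2021-07-04 19:08 UTC ≤ query < 2022-02-08 09:25 UTC
7·60 + 41 - 90 = 371 min
371 = 0·1440 + 371; 371 = 6·60 + 11 → 06:11, same day
→ 2021-08-31 06:11 VPA

2021-08-31 06:11 VPA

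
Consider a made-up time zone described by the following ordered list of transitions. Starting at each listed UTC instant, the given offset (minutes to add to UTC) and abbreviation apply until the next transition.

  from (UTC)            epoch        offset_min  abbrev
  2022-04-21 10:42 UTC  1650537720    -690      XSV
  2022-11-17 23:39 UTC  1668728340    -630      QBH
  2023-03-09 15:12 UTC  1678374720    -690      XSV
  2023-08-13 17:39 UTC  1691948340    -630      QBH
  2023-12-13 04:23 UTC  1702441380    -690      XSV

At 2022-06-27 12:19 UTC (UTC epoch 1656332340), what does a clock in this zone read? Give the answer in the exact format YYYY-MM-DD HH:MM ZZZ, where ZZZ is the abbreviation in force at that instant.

2022-06-27 00:49 XSV

Query: 2022-06-27 12:19 UTC
Rule 1/5 (XSV, -11:30): 2022-04-21 10:42 UTC ≤ query < 2022-11-17 23:39 UTC
12·60 + 19 - 690 = 49 min
49 = 0·1440 + 49; 49 = 0·60 + 49 → 00:49, same day
→ 2022-06-27 00:49 XSV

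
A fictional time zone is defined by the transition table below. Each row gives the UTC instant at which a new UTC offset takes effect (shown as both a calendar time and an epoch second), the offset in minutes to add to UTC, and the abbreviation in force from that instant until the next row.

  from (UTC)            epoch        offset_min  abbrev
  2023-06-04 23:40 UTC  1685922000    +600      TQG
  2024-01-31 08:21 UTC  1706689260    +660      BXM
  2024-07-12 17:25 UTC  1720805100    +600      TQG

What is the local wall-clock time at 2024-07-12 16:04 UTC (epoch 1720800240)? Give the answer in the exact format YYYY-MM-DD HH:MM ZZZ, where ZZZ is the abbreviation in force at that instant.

2024-07-13 03:04 BXM

Query: 2024-07-12 16:04 UTC
Rule 2/3 (BXM, +11:00): 2024-01-31 08:21 UTC ≤ query < 2024-07-12 17:25 UTC
16·60 + 4 + 660 = 1624 min
1624 = 1·1440 + 184; 184 = 3·60 + 4 → 03:04, 2024-07-12 + 1 day = 2024-07-13
→ 2024-07-13 03:04 BXM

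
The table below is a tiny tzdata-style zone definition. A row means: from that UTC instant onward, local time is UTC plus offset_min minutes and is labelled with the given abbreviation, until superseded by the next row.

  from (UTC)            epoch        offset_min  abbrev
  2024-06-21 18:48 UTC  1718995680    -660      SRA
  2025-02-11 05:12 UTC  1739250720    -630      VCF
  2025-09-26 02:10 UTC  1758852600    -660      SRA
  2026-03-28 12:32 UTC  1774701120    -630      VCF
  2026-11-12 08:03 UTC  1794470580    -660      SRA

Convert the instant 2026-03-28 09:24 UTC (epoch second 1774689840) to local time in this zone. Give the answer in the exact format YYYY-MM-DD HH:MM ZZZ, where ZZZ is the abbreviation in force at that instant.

Query: 2026-03-28 09:24 UTC
Rule 3/5 (SRA, -11:00): 2025-09-26 02:10 UTC ≤ query < 2026-03-28 12:32 UTC
9·60 + 24 - 660 = -96 min
-96 = -1·1440 + 1344; 1344 = 22·60 + 24 → 22:24, 2026-03-28 - 1 day = 2026-03-27
→ 2026-03-27 22:24 SRA

2026-03-27 22:24 SRA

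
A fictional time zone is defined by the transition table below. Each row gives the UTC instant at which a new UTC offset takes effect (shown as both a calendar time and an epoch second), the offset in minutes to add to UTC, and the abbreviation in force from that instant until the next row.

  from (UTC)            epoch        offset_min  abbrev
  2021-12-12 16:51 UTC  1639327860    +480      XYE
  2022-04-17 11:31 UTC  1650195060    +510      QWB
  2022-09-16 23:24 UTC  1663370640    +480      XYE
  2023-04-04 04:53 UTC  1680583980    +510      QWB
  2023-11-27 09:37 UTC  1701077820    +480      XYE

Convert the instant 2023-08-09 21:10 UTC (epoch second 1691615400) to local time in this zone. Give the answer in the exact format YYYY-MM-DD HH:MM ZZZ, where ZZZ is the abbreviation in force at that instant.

Query: 2023-08-09 21:10 UTC
Rule 4/5 (QWB, +08:30): 2023-04-04 04:53 UTC ≤ query < 2023-11-27 09:37 UTC
21·60 + 10 + 510 = 1780 min
1780 = 1·1440 + 340; 340 = 5·60 + 40 → 05:40, 2023-08-09 + 1 day = 2023-08-10
→ 2023-08-10 05:40 QWB

2023-08-10 05:40 QWB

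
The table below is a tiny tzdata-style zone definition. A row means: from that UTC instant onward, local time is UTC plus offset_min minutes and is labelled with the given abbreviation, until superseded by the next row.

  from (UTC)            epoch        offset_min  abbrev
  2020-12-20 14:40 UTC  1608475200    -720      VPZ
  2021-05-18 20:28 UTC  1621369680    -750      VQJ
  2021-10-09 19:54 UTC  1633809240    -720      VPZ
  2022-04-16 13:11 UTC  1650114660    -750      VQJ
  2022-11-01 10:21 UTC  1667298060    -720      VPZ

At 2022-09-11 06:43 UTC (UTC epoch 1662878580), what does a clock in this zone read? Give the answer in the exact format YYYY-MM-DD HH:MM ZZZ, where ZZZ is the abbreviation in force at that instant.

2022-09-10 18:13 VQJ

Query: 2022-09-11 06:43 UTC
Rule 4/5 (VQJ, -12:30): 2022-04-16 13:11 UTC ≤ query < 2022-11-01 10:21 UTC
6·60 + 43 - 750 = -347 min
-347 = -1·1440 + 1093; 1093 = 18·60 + 13 → 18:13, 2022-09-11 - 1 day = 2022-09-10
→ 2022-09-10 18:13 VQJ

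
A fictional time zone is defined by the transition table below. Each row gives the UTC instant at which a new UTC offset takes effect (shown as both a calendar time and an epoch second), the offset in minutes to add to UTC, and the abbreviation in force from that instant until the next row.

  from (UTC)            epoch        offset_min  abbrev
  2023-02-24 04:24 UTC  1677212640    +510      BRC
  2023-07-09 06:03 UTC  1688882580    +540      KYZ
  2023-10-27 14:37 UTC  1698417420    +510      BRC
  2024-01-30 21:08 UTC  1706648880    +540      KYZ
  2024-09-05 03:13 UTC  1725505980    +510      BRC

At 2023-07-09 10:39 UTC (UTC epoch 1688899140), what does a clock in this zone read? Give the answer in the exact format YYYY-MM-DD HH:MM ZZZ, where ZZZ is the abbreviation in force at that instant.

Query: 2023-07-09 10:39 UTC
Rule 2/5 (KYZ, +09:00): 2023-07-09 06:03 UTC ≤ query < 2023-10-27 14:37 UTC
10·60 + 39 + 540 = 1179 min
1179 = 0·1440 + 1179; 1179 = 19·60 + 39 → 19:39, same day
→ 2023-07-09 19:39 KYZ

2023-07-09 19:39 KYZ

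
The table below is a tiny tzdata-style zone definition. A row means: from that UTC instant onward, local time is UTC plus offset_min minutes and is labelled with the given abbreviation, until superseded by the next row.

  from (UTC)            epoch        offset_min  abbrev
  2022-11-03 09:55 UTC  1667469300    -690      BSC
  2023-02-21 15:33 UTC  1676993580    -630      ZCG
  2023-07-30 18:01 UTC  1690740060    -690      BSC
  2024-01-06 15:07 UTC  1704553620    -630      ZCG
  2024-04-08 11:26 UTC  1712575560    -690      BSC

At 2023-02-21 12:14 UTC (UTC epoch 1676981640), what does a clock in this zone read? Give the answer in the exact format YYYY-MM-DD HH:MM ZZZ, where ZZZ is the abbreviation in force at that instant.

2023-02-21 00:44 BSC

Query: 2023-02-21 12:14 UTC
Rule 1/5 (BSC, -11:30): 2022-11-03 09:55 UTC ≤ query < 2023-02-21 15:33 UTC
12·60 + 14 - 690 = 44 min
44 = 0·1440 + 44; 44 = 0·60 + 44 → 00:44, same day
→ 2023-02-21 00:44 BSC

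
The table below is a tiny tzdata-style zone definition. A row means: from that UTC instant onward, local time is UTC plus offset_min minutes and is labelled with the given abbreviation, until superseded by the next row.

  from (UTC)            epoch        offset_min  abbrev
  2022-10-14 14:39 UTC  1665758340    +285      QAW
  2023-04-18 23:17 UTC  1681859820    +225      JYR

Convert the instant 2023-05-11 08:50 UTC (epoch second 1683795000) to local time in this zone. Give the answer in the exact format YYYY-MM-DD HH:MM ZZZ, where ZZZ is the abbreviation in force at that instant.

2023-05-11 12:35 JYR

Query: 2023-05-11 08:50 UTC
Rule 2/2 (JYR, +03:45): 2023-04-18 23:17 UTC ≤ query < +∞
8·60 + 50 + 225 = 755 min
755 = 0·1440 + 755; 755 = 12·60 + 35 → 12:35, same day
→ 2023-05-11 12:35 JYR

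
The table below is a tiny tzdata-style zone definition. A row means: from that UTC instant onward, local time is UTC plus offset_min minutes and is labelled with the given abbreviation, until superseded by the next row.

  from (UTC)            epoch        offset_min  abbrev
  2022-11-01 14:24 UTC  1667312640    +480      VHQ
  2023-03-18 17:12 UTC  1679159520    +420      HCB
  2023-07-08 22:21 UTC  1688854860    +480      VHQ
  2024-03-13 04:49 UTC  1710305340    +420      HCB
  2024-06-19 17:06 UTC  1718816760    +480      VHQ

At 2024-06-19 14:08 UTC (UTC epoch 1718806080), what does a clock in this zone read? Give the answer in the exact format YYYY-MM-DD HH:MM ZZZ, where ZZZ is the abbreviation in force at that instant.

2024-06-19 21:08 HCB

Query: 2024-06-19 14:08 UTC
Rule 4/5 (HCB, +07:00): 2024-03-13 04:49 UTC ≤ query < 2024-06-19 17:06 UTC
14·60 + 8 + 420 = 1268 min
1268 = 0·1440 + 1268; 1268 = 21·60 + 8 → 21:08, same day
→ 2024-06-19 21:08 HCB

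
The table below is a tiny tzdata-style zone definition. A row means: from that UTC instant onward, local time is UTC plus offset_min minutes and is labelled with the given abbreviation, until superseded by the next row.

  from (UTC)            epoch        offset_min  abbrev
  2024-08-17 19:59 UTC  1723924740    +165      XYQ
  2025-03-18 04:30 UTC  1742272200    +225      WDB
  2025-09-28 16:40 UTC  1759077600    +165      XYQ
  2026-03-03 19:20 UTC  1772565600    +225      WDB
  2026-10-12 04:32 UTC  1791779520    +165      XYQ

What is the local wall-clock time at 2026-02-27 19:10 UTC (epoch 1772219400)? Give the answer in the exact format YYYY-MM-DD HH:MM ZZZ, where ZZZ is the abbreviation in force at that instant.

Query: 2026-02-27 19:10 UTC
Rule 3/5 (XYQ, +02:45): 2025-09-28 16:40 UTC ≤ query < 2026-03-03 19:20 UTC
19·60 + 10 + 165 = 1315 min
1315 = 0·1440 + 1315; 1315 = 21·60 + 55 → 21:55, same day
→ 2026-02-27 21:55 XYQ

2026-02-27 21:55 XYQ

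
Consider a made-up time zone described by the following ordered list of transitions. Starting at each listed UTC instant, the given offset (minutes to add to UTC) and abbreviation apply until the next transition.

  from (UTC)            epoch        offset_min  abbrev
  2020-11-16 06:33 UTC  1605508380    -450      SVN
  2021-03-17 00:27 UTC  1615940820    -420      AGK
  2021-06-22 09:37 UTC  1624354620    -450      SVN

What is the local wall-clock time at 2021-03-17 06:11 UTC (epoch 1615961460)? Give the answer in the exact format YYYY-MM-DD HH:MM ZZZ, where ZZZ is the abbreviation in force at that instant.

2021-03-16 23:11 AGK

Query: 2021-03-17 06:11 UTC
Rule 2/3 (AGK, -07:00): 2021-03-17 00:27 UTC ≤ query < 2021-06-22 09:37 UTC
6·60 + 11 - 420 = -49 min
-49 = -1·1440 + 1391; 1391 = 23·60 + 11 → 23:11, 2021-03-17 - 1 day = 2021-03-16
→ 2021-03-16 23:11 AGK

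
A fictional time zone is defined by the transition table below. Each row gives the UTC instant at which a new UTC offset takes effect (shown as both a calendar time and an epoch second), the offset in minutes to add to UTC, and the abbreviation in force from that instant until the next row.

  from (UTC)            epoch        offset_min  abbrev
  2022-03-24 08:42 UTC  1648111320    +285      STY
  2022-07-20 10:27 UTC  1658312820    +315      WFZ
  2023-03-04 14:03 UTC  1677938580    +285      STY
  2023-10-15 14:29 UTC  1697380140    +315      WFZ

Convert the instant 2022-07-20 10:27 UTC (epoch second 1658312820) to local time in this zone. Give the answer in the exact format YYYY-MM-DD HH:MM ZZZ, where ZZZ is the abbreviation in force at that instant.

Query: 2022-07-20 10:27 UTC
Rule 2/4 (WFZ, +05:15): 2022-07-20 10:27 UTC ≤ query < 2023-03-04 14:03 UTC
10·60 + 27 + 315 = 942 min
942 = 0·1440 + 942; 942 = 15·60 + 42 → 15:42, same day
→ 2022-07-20 15:42 WFZ

2022-07-20 15:42 WFZ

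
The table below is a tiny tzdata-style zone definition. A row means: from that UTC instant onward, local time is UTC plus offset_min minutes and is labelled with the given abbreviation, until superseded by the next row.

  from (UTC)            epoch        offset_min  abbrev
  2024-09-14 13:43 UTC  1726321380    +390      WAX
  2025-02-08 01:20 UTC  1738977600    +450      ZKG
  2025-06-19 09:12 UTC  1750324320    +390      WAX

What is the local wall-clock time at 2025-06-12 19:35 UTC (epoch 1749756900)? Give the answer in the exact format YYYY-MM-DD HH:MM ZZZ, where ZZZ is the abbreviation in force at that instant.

Query: 2025-06-12 19:35 UTC
Rule 2/3 (ZKG, +07:30): 2025-02-08 01:20 UTC ≤ query < 2025-06-19 09:12 UTC
19·60 + 35 + 450 = 1625 min
1625 = 1·1440 + 185; 185 = 3·60 + 5 → 03:05, 2025-06-12 + 1 day = 2025-06-13
→ 2025-06-13 03:05 ZKG

2025-06-13 03:05 ZKG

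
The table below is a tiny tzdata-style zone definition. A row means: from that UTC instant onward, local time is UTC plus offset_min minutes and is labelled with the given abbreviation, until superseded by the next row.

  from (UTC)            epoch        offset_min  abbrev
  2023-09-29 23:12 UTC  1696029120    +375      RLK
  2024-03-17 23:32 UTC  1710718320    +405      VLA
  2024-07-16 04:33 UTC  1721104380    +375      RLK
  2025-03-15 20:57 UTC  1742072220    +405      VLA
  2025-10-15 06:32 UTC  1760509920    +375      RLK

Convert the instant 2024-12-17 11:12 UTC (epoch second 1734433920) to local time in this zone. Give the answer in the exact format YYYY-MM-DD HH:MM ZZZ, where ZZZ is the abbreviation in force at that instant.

Query: 2024-12-17 11:12 UTC
Rule 3/5 (RLK, +06:15): 2024-07-16 04:33 UTC ≤ query < 2025-03-15 20:57 UTC
11·60 + 12 + 375 = 1047 min
1047 = 0·1440 + 1047; 1047 = 17·60 + 27 → 17:27, same day
→ 2024-12-17 17:27 RLK

2024-12-17 17:27 RLK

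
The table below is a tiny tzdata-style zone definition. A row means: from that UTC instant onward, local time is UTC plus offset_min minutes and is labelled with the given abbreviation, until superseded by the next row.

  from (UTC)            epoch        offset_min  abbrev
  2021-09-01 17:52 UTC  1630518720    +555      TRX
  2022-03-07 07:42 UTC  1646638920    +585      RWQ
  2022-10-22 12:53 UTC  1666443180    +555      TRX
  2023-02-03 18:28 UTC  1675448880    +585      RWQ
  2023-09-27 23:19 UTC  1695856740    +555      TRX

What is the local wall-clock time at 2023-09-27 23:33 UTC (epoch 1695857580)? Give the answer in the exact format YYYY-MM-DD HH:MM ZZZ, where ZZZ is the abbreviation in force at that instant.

2023-09-28 08:48 TRX

Query: 2023-09-27 23:33 UTC
Rule 5/5 (TRX, +09:15): 2023-09-27 23:19 UTC ≤ query < +∞
23·60 + 33 + 555 = 1968 min
1968 = 1·1440 + 528; 528 = 8·60 + 48 → 08:48, 2023-09-27 + 1 day = 2023-09-28
→ 2023-09-28 08:48 TRX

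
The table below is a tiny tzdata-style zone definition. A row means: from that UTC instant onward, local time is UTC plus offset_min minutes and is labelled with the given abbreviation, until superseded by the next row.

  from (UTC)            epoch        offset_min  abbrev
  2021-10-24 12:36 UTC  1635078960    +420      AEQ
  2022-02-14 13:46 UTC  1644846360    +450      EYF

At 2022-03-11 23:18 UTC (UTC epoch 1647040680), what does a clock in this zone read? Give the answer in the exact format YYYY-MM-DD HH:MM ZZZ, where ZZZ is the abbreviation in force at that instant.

2022-03-12 06:48 EYF

Query: 2022-03-11 23:18 UTC
Rule 2/2 (EYF, +07:30): 2022-02-14 13:46 UTC ≤ query < +∞
23·60 + 18 + 450 = 1848 min
1848 = 1·1440 + 408; 408 = 6·60 + 48 → 06:48, 2022-03-11 + 1 day = 2022-03-12
→ 2022-03-12 06:48 EYF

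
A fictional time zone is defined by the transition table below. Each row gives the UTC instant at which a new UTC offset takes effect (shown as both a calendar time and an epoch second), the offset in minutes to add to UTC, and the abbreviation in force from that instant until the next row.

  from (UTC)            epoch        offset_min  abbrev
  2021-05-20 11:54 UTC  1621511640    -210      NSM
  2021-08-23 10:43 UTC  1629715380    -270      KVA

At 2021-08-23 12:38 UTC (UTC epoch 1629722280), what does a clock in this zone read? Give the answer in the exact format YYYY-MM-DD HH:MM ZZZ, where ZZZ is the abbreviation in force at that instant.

2021-08-23 08:08 KVA

Query: 2021-08-23 12:38 UTC
Rule 2/2 (KVA, -04:30): 2021-08-23 10:43 UTC ≤ query < +∞
12·60 + 38 - 270 = 488 min
488 = 0·1440 + 488; 488 = 8·60 + 8 → 08:08, same day
→ 2021-08-23 08:08 KVA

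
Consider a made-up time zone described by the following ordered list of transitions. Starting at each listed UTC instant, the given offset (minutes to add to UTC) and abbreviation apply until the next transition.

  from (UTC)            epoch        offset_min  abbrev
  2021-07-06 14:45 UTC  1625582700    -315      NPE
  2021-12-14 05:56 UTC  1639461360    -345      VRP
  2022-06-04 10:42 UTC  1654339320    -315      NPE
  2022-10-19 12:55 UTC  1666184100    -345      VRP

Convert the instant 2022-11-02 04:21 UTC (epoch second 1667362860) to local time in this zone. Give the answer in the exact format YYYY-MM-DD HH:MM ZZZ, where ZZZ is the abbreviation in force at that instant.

2022-11-01 22:36 VRP

Query: 2022-11-02 04:21 UTC
Rule 4/4 (VRP, -05:45): 2022-10-19 12:55 UTC ≤ query < +∞
4·60 + 21 - 345 = -84 min
-84 = -1·1440 + 1356; 1356 = 22·60 + 36 → 22:36, 2022-11-02 - 1 day = 2022-11-01
→ 2022-11-01 22:36 VRP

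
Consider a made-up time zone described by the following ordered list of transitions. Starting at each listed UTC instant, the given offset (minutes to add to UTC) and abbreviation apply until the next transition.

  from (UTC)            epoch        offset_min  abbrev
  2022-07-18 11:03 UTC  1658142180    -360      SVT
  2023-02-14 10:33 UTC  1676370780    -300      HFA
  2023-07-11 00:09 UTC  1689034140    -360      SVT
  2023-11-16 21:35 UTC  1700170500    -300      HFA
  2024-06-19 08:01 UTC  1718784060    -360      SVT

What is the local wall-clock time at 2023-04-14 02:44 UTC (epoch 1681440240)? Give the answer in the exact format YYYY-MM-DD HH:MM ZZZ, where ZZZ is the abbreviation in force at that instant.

2023-04-13 21:44 HFA

Query: 2023-04-14 02:44 UTC
Rule 2/5 (HFA, -05:00): 2023-02-14 10:33 UTC ≤ query < 2023-07-11 00:09 UTC
2·60 + 44 - 300 = -136 min
-136 = -1·1440 + 1304; 1304 = 21·60 + 44 → 21:44, 2023-04-14 - 1 day = 2023-04-13
→ 2023-04-13 21:44 HFA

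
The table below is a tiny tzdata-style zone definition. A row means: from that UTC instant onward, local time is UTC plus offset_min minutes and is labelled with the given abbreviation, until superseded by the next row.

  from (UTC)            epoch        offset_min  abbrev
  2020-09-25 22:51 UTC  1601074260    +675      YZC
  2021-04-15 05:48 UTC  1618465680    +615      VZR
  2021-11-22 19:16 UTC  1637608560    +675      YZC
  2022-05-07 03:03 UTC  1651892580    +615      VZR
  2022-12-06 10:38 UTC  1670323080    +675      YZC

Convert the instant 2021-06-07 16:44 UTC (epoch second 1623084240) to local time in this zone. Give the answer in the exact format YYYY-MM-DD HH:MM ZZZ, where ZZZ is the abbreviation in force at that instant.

Query: 2021-06-07 16:44 UTC
Rule 2/5 (VZR, +10:15): 2021-04-15 05:48 UTC ≤ query < 2021-11-22 19:16 UTC
16·60 + 44 + 615 = 1619 min
1619 = 1·1440 + 179; 179 = 2·60 + 59 → 02:59, 2021-06-07 + 1 day = 2021-06-08
→ 2021-06-08 02:59 VZR

2021-06-08 02:59 VZR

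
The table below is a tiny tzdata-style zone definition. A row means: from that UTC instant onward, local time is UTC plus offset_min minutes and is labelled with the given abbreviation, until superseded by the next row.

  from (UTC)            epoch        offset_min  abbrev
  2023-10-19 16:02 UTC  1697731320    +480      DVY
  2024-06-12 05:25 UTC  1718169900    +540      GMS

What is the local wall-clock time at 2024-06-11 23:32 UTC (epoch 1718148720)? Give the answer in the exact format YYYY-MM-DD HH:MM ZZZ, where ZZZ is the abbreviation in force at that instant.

Query: 2024-06-11 23:32 UTC
Rule 1/2 (DVY, +08:00): 2023-10-19 16:02 UTC ≤ query < 2024-06-12 05:25 UTC
23·60 + 32 + 480 = 1892 min
1892 = 1·1440 + 452; 452 = 7·60 + 32 → 07:32, 2024-06-11 + 1 day = 2024-06-12
→ 2024-06-12 07:32 DVY

2024-06-12 07:32 DVY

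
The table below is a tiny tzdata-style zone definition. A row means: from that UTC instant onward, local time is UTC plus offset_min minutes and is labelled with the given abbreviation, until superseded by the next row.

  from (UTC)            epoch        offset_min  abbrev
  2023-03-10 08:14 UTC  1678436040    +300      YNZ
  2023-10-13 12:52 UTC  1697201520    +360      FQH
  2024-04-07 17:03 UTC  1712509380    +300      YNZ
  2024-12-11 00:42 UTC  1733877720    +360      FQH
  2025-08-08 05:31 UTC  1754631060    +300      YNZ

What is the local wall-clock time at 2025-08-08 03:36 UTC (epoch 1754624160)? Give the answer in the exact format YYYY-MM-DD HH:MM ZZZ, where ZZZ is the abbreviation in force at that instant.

2025-08-08 09:36 FQH

Query: 2025-08-08 03:36 UTC
Rule 4/5 (FQH, +06:00): 2024-12-11 00:42 UTC ≤ query < 2025-08-08 05:31 UTC
3·60 + 36 + 360 = 576 min
576 = 0·1440 + 576; 576 = 9·60 + 36 → 09:36, same day
→ 2025-08-08 09:36 FQH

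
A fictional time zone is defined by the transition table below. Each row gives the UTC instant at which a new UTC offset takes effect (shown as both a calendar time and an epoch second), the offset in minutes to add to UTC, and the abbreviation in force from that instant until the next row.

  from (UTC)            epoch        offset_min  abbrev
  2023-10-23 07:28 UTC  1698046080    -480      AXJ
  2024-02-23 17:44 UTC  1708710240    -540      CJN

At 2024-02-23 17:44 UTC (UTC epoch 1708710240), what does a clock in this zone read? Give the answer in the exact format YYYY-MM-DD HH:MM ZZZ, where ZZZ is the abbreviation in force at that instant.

Query: 2024-02-23 17:44 UTC
Rule 2/2 (CJN, -09:00): 2024-02-23 17:44 UTC ≤ query < +∞
17·60 + 44 - 540 = 524 min
524 = 0·1440 + 524; 524 = 8·60 + 44 → 08:44, same day
→ 2024-02-23 08:44 CJN

2024-02-23 08:44 CJN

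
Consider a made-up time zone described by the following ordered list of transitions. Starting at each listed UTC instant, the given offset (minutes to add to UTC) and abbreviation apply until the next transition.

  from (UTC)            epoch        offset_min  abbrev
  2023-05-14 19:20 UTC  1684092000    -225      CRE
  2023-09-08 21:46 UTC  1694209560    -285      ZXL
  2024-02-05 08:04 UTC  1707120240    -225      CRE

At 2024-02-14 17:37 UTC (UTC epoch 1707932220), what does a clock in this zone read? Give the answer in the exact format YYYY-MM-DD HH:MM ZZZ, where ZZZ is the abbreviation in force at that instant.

2024-02-14 13:52 CRE

Query: 2024-02-14 17:37 UTC
Rule 3/3 (CRE, -03:45): 2024-02-05 08:04 UTC ≤ query < +∞
17·60 + 37 - 225 = 832 min
832 = 0·1440 + 832; 832 = 13·60 + 52 → 13:52, same day
→ 2024-02-14 13:52 CRE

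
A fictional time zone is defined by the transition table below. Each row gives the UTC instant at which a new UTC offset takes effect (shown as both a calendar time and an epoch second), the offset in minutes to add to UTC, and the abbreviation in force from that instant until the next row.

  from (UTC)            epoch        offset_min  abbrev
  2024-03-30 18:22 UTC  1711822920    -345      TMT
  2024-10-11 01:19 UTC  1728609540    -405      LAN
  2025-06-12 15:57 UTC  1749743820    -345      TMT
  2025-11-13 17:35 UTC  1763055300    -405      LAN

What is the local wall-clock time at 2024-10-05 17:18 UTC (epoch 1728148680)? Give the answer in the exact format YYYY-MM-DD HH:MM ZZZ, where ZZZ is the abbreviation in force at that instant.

2024-10-05 11:33 TMT

Query: 2024-10-05 17:18 UTC
Rule 1/4 (TMT, -05:45): 2024-03-30 18:22 UTC ≤ query < 2024-10-11 01:19 UTC
17·60 + 18 - 345 = 693 min
693 = 0·1440 + 693; 693 = 11·60 + 33 → 11:33, same day
→ 2024-10-05 11:33 TMT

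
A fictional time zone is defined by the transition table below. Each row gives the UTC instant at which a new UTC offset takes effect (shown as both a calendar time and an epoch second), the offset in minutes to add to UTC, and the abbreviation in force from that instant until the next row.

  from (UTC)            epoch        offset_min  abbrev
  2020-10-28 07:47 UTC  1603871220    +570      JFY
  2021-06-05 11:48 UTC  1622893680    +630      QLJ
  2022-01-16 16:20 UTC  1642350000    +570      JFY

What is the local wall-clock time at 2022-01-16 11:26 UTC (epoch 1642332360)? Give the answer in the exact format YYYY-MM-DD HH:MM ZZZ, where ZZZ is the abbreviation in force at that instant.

2022-01-16 21:56 QLJ

Query: 2022-01-16 11:26 UTC
Rule 2/3 (QLJ, +10:30): 2021-06-05 11:48 UTC ≤ query < 2022-01-16 16:20 UTC
11·60 + 26 + 630 = 1316 min
1316 = 0·1440 + 1316; 1316 = 21·60 + 56 → 21:56, same day
→ 2022-01-16 21:56 QLJ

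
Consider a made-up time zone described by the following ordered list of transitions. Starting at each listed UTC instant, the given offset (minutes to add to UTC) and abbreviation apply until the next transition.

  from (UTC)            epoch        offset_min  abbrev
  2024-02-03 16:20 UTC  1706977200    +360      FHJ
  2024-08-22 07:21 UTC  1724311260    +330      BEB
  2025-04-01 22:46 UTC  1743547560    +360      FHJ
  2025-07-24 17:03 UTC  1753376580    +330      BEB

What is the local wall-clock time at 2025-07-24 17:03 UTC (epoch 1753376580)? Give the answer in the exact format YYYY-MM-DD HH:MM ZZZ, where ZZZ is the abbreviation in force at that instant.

2025-07-24 22:33 BEB

Query: 2025-07-24 17:03 UTC
Rule 4/4 (BEB, +05:30): 2025-07-24 17:03 UTC ≤ query < +∞
17·60 + 3 + 330 = 1353 min
1353 = 0·1440 + 1353; 1353 = 22·60 + 33 → 22:33, same day
→ 2025-07-24 22:33 BEB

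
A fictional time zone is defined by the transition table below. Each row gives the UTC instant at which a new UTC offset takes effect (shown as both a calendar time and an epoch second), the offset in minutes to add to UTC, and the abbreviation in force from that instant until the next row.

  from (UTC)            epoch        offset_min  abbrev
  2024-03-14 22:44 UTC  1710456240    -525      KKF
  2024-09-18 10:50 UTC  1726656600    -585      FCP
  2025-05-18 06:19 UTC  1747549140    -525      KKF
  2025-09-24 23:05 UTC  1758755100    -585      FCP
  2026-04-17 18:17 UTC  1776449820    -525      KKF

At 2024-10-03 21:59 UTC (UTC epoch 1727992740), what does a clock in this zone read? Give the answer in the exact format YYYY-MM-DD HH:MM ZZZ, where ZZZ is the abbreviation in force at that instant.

2024-10-03 12:14 FCP

Query: 2024-10-03 21:59 UTC
Rule 2/5 (FCP, -09:45): 2024-09-18 10:50 UTC ≤ query < 2025-05-18 06:19 UTC
21·60 + 59 - 585 = 734 min
734 = 0·1440 + 734; 734 = 12·60 + 14 → 12:14, same day
→ 2024-10-03 12:14 FCP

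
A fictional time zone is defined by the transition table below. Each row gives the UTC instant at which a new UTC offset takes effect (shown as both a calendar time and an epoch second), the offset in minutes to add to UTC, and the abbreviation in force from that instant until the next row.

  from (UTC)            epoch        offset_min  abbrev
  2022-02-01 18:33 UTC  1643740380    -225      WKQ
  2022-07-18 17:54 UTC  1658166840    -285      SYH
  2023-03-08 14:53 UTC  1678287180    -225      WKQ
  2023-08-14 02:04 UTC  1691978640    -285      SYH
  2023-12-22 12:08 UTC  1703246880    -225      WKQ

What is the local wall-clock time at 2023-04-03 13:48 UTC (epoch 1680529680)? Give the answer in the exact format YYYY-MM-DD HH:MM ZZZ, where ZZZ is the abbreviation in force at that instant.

Query: 2023-04-03 13:48 UTC
Rule 3/5 (WKQ, -03:45): 2023-03-08 14:53 UTC ≤ query < 2023-08-14 02:04 UTC
13·60 + 48 - 225 = 603 min
603 = 0·1440 + 603; 603 = 10·60 + 3 → 10:03, same day
→ 2023-04-03 10:03 WKQ

2023-04-03 10:03 WKQ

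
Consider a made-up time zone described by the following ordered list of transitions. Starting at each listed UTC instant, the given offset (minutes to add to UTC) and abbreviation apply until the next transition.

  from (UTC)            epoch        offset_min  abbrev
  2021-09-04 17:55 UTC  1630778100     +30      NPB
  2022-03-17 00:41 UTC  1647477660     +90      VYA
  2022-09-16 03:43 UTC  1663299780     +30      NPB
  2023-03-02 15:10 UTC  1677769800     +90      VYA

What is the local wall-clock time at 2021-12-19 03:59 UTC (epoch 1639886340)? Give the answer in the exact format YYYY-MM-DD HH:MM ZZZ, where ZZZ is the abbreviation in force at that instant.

Query: 2021-12-19 03:59 UTC
Rule 1/4 (NPB, +00:30): 2021-09-04 17:55 UTC ≤ query < 2022-03-17 00:41 UTC
3·60 + 59 + 30 = 269 min
269 = 0·1440 + 269; 269 = 4·60 + 29 → 04:29, same day
→ 2021-12-19 04:29 NPB

2021-12-19 04:29 NPB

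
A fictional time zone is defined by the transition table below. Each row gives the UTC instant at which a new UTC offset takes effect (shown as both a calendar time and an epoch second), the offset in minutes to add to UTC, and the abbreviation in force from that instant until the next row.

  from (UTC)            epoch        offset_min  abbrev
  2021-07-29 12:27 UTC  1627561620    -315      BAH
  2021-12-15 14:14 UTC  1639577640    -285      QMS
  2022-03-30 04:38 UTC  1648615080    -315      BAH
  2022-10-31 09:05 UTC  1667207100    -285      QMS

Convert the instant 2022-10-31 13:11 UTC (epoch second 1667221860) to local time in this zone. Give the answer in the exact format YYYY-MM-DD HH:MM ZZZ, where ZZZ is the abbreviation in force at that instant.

Query: 2022-10-31 13:11 UTC
Rule 4/4 (QMS, -04:45): 2022-10-31 09:05 UTC ≤ query < +∞
13·60 + 11 - 285 = 506 min
506 = 0·1440 + 506; 506 = 8·60 + 26 → 08:26, same day
→ 2022-10-31 08:26 QMS

2022-10-31 08:26 QMS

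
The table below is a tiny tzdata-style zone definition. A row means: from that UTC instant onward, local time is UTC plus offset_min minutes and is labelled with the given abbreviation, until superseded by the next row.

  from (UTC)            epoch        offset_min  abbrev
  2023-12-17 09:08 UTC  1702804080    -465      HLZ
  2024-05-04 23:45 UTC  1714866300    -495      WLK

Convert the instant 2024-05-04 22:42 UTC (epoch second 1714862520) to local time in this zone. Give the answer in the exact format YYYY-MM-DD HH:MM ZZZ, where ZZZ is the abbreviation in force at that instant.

Query: 2024-05-04 22:42 UTC
Rule 1/2 (HLZ, -07:45): 2023-12-17 09:08 UTC ≤ query < 2024-05-04 23:45 UTC
22·60 + 42 - 465 = 897 min
897 = 0·1440 + 897; 897 = 14·60 + 57 → 14:57, same day
→ 2024-05-04 14:57 HLZ

2024-05-04 14:57 HLZ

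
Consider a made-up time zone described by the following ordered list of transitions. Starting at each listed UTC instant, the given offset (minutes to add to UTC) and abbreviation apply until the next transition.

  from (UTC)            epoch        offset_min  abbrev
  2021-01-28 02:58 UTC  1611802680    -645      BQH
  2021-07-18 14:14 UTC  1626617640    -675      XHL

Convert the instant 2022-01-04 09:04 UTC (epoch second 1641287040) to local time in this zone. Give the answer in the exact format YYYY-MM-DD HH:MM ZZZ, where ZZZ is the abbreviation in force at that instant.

Query: 2022-01-04 09:04 UTC
Rule 2/2 (XHL, -11:15): 2021-07-18 14:14 UTC ≤ query < +∞
9·60 + 4 - 675 = -131 min
-131 = -1·1440 + 1309; 1309 = 21·60 + 49 → 21:49, 2022-01-04 - 1 day = 2022-01-03
→ 2022-01-03 21:49 XHL

2022-01-03 21:49 XHL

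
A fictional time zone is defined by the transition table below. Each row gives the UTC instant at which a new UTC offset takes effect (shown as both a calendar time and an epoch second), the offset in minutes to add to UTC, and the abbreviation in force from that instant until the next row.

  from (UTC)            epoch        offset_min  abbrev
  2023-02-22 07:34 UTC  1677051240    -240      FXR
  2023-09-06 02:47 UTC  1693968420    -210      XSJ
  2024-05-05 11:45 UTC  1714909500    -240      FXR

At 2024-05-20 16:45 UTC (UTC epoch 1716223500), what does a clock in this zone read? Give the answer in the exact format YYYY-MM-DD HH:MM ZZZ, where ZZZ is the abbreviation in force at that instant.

2024-05-20 12:45 FXR

Query: 2024-05-20 16:45 UTC
Rule 3/3 (FXR, -04:00): 2024-05-05 11:45 UTC ≤ query < +∞
16·60 + 45 - 240 = 765 min
765 = 0·1440 + 765; 765 = 12·60 + 45 → 12:45, same day
→ 2024-05-20 12:45 FXR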